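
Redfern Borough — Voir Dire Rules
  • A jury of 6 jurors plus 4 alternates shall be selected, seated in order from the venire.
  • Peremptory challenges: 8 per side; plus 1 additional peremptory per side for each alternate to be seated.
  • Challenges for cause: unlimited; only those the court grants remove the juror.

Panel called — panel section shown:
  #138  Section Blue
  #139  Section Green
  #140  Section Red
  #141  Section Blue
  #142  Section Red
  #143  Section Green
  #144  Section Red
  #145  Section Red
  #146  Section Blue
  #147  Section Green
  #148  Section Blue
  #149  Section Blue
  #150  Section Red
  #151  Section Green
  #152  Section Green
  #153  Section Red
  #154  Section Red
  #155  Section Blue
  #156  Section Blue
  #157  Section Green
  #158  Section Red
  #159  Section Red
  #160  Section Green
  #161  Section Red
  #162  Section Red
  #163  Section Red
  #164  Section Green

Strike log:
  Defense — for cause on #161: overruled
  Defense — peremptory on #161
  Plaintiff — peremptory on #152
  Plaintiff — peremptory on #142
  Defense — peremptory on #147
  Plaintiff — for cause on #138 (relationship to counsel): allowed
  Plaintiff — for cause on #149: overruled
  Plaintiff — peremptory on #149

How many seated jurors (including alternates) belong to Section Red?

4

Removed: #138, #142, #147, #149, #152, #161.
Seated (10 incl. alternates): #139, #140, #141, #143, #144, #145, #146, #148, #150, #151.
Of those, in Section Red: #140, #144, #145, #150 → 4.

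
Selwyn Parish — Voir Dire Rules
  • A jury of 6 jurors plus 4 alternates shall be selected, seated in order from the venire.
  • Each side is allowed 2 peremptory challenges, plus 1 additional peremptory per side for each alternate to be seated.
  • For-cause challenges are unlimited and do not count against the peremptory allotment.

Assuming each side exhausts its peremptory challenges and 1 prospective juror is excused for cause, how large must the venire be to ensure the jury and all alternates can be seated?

23

Seats to fill: 6 + 4 alternates = 10.
Peremptories: 2 + 1×4 = 6 per side × 2 sides = 12.
For-cause removals: 1.
Minimum venire: 10 + 12 + 1 = 23.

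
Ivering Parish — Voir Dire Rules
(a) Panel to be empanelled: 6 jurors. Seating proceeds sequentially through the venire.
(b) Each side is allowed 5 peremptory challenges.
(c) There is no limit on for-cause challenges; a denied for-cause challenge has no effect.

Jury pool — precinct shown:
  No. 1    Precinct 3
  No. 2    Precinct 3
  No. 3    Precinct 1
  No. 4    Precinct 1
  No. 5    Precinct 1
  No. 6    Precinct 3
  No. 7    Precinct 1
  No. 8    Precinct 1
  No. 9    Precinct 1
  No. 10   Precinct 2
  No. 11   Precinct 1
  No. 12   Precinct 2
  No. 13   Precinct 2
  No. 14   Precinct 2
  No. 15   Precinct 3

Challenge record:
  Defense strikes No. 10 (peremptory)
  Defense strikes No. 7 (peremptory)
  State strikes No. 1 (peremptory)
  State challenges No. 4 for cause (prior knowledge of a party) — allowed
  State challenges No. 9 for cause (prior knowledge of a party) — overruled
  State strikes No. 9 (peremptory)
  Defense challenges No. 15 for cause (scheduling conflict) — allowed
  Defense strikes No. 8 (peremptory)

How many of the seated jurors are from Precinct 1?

Removed: #1, #4, #7, #8, #9, #10, #15.
Seated jurors 1–6: #2, #3, #5, #6, #11, #12.
Of those, in Precinct 1: #3, #5, #11 → 3.

3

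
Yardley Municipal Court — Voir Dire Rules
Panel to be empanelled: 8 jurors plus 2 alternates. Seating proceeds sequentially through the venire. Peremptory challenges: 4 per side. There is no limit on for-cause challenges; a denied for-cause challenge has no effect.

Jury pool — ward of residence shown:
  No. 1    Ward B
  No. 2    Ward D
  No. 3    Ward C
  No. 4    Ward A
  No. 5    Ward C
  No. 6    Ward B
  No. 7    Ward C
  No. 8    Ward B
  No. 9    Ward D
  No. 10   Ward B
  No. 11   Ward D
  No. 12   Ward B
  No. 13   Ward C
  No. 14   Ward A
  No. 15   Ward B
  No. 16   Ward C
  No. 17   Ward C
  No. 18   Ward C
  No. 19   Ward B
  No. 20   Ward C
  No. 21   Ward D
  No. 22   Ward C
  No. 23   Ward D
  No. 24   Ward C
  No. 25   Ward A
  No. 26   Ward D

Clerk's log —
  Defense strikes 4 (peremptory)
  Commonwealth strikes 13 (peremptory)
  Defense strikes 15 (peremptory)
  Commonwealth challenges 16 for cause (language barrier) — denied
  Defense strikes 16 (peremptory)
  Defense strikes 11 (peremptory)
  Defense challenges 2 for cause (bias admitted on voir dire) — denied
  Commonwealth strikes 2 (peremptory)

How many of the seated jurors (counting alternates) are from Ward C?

Removed: #2, #4, #11, #13, #15, #16.
Seated (10 incl. alternates): #1, #3, #5, #6, #7, #8, #9, #10, #12, #14.
Of those, in Ward C: #3, #5, #7 → 3.

3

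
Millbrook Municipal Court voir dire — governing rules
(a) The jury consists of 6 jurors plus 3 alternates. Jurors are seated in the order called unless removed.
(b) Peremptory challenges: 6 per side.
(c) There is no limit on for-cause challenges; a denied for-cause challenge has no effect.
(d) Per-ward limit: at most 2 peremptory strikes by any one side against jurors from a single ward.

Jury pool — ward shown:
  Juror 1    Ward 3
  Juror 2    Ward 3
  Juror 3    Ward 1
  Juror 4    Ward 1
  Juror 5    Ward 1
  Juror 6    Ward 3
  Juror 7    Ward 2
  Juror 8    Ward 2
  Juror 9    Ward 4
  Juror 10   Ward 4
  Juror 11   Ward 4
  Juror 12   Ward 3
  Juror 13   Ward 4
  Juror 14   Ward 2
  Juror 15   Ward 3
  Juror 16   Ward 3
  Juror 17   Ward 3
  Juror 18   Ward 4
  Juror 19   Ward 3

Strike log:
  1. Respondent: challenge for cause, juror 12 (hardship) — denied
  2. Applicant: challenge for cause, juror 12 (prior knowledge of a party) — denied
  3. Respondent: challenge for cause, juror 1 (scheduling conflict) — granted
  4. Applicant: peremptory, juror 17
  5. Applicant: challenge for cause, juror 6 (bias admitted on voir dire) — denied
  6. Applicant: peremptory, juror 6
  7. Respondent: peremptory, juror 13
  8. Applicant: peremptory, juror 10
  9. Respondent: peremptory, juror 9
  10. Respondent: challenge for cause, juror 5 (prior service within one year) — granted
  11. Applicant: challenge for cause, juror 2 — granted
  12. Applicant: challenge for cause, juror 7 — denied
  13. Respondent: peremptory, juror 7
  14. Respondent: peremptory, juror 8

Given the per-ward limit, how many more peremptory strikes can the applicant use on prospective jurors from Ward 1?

2

Applicant peremptories so far: #17, #6, #10 — 3 of 6 used, 3 left overall.
Against Ward 1: none yet — per-ward cap 2 leaves 2.
Binding limit: min(3, 2) = 2.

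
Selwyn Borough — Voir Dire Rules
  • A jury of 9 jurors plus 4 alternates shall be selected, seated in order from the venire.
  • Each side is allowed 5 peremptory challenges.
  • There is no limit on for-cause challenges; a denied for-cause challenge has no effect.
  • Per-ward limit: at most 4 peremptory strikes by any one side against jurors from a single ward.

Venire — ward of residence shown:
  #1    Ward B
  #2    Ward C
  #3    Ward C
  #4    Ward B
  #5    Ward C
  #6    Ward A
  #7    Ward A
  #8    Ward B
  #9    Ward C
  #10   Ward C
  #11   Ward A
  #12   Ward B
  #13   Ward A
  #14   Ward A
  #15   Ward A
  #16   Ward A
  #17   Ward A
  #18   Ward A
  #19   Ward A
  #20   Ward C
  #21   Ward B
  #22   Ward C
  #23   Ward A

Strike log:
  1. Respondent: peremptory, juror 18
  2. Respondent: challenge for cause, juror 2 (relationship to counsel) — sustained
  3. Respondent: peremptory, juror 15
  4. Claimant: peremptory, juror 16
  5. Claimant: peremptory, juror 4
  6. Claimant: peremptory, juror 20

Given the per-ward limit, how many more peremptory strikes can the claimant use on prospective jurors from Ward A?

Claimant peremptories so far: #16, #4, #20 — 3 of 5 used, 2 left overall.
Against Ward A: #16 — 1 used; per-ward cap 4 leaves 3.
Binding limit: min(2, 3) = 2.

2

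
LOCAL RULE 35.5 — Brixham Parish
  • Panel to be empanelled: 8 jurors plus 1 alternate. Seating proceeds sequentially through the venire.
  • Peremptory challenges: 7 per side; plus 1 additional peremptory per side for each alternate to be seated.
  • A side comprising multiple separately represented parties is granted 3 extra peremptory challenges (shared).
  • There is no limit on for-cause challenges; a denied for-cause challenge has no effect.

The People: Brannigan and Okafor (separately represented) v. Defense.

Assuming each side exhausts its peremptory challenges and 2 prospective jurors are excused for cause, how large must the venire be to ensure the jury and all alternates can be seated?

Seats to fill: 8 + 1 alternates = 9.
Peremptories — The People: 7 + 1×1 + 3 = 11; Defense: 7 + 1×1 = 8; total 19.
For-cause removals: 2.
Minimum venire: 9 + 19 + 2 = 30.

30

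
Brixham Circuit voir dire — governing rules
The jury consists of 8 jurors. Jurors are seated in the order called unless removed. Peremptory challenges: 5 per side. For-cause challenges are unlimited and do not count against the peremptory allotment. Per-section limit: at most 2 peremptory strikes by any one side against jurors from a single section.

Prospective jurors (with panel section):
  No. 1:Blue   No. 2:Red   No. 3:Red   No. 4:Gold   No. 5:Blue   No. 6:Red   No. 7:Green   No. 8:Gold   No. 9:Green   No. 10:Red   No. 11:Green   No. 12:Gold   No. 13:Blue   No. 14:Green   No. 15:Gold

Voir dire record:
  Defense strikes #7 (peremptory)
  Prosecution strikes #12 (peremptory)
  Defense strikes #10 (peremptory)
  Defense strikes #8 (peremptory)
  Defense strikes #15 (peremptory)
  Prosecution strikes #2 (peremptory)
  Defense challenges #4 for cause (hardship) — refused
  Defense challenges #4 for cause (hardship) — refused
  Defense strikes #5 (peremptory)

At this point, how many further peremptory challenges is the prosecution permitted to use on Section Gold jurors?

Prosecution peremptories so far: #12, #2 — 2 of 5 used, 3 left overall.
Against Section Gold: #12 — 1 used; per-section cap 2 leaves 1.
Binding limit: min(3, 1) = 1.

1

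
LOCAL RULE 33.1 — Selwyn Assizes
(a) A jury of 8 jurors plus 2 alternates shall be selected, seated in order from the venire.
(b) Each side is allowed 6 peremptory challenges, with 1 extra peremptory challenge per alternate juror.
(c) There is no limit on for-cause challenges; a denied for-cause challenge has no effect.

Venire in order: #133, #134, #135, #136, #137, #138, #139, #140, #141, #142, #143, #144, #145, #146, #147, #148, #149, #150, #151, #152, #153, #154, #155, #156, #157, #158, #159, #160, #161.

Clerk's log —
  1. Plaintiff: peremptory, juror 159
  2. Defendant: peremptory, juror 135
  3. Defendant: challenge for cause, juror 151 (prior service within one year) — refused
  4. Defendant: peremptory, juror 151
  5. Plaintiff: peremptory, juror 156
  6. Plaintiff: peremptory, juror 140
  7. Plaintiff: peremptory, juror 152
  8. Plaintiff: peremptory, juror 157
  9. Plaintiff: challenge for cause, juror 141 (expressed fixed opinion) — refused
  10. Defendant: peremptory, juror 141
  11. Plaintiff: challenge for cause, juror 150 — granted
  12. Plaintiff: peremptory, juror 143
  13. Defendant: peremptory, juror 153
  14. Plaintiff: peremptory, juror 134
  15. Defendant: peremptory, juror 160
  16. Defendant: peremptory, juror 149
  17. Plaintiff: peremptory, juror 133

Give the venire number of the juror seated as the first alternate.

Removed: #133, #134, #135, #140, #141, #143, #149, #150, #151, #152, #153, #156, #157, #159, #160.
Seating in order: seats 1–8 → #136, #137, #138, #139, #142, #144, #145, #146; alternates → #147, #148.
So alternate 1 is #147.

147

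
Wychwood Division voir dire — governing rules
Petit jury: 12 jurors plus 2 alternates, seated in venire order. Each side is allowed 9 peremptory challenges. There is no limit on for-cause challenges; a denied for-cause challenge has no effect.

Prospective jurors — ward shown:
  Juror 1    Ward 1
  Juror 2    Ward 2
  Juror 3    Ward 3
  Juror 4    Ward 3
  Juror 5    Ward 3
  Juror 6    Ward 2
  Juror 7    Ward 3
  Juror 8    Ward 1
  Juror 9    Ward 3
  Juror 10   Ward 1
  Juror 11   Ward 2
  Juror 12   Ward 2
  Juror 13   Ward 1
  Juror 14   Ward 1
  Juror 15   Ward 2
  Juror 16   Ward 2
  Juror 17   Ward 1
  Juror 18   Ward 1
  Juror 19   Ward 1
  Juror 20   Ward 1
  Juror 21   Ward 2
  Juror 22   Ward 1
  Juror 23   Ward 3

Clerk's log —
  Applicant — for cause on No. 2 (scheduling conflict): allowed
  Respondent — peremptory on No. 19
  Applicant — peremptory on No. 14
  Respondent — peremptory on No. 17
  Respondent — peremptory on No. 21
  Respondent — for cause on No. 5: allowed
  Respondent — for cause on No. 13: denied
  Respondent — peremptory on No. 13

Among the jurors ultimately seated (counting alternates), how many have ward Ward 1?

5

Removed: #2, #5, #13, #14, #17, #19, #21.
Seated (14 incl. alternates): #1, #3, #4, #6, #7, #8, #9, #10, #11, #12, #15, #16, #18, #20.
Of those, in Ward 1: #1, #8, #10, #18, #20 → 5.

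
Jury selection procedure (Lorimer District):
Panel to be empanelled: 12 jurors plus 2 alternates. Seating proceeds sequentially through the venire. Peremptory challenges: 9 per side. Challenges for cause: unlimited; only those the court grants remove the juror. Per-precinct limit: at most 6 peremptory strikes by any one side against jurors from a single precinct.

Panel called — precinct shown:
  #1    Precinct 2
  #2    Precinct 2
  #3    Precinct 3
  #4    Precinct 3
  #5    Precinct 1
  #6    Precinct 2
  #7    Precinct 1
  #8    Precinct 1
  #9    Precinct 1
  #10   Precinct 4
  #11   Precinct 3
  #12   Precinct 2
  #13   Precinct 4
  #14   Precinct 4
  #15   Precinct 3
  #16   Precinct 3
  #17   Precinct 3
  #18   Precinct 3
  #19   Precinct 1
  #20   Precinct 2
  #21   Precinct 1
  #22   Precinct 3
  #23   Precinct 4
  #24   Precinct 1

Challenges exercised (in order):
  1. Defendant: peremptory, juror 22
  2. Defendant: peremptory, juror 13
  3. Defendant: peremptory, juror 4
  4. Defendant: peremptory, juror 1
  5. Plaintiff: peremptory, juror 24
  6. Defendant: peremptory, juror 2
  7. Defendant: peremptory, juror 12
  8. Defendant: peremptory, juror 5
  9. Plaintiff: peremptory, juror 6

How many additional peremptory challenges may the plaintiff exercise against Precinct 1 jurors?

Plaintiff peremptories so far: #24, #6 — 2 of 9 used, 7 left overall.
Against Precinct 1: #24 — 1 used; per-precinct cap 6 leaves 5.
Binding limit: min(7, 5) = 5.

5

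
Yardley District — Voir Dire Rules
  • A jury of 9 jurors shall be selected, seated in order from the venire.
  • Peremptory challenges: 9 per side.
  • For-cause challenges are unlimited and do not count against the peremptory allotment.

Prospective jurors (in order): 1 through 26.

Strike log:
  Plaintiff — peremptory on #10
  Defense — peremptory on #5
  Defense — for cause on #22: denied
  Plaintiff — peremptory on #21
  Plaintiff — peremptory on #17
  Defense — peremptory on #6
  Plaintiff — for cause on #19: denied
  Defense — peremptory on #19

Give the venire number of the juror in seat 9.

12

Removed: #5, #6, #10, #17, #19, #21. (#22 stays — for-cause denied.)
Seating in order: seats 1–9 → #1, #2, #3, #4, #7, #8, #9, #11, #12.
So seat 9 is #12.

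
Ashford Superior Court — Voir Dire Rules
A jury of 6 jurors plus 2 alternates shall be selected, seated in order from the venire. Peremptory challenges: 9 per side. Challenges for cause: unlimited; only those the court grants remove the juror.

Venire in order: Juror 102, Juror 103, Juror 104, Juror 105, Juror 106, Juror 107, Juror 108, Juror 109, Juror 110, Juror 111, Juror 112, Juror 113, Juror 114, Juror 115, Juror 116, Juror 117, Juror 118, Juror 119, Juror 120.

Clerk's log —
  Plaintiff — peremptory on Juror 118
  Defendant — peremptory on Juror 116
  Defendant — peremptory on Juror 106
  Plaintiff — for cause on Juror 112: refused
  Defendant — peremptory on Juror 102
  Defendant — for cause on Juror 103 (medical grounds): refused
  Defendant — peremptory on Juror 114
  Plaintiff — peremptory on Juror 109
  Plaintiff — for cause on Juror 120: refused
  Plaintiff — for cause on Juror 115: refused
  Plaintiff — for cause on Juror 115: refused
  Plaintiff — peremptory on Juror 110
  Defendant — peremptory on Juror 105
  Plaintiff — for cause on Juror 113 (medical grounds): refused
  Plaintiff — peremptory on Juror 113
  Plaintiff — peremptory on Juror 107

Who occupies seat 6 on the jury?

115

Removed: #102, #105, #106, #107, #109, #110, #113, #114, #116, #118. (#103, #112, #115, #120 stay — for-cause denied.)
Seating in order: seats 1–6 → #103, #104, #108, #111, #112, #115; alternates → #117, #119.
So seat 6 is #115.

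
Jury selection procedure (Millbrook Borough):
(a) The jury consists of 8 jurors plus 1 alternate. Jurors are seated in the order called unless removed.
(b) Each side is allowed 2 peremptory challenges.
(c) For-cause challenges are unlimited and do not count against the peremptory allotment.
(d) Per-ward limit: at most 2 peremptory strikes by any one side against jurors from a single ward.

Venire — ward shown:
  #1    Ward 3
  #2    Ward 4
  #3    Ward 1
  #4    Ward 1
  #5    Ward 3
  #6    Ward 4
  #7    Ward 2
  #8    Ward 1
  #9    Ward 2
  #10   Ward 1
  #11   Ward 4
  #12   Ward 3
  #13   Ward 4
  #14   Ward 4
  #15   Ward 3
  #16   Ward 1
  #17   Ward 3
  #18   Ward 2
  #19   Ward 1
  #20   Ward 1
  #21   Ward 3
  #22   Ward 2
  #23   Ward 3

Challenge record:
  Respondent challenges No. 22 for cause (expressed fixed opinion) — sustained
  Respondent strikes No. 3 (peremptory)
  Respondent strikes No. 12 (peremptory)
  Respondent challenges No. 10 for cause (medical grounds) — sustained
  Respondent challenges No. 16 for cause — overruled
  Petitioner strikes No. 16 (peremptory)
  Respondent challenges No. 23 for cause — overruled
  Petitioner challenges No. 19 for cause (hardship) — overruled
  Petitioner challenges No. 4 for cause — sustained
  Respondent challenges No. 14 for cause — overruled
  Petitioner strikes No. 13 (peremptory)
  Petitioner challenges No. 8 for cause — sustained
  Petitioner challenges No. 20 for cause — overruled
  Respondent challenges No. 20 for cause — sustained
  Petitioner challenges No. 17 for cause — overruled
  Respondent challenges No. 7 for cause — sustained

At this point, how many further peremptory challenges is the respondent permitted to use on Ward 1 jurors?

Respondent peremptories so far: #3, #12 — 2 of 2 used, 0 left overall.
Against Ward 1: #3 — 1 used; per-ward cap 2 leaves 1.
Binding limit: min(0, 1) = 0.

0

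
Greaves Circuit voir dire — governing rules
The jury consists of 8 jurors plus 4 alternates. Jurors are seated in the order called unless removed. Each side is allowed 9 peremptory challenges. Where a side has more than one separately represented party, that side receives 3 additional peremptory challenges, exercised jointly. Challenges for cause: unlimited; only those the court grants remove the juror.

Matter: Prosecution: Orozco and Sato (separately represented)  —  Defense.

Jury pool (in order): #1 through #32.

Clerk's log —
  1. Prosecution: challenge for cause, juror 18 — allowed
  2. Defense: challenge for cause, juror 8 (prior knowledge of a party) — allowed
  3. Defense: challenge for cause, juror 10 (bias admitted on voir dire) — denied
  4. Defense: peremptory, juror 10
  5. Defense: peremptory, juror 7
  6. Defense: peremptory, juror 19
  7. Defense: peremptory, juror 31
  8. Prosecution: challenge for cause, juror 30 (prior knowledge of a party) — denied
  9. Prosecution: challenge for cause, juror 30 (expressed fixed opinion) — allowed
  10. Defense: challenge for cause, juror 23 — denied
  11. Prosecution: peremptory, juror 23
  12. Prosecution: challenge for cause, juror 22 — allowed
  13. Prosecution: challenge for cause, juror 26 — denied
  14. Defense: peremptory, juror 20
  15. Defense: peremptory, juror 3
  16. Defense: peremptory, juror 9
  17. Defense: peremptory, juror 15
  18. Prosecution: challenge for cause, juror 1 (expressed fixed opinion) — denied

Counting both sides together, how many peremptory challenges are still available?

Prosecution allotment: 9 base + 3 multi-party = 12. Defense allotment: 9.
Prosecution peremptories used: #23 — 1 (for-cause on #18, #30, #30, #22, #26, #1 don't count).
Defense peremptories used: #10, #7, #19, #31, #20, #3, #9, #15 — 8 (for-cause on #8, #10, #23 don't count).
Remaining: (12 − 1) + (9 − 8) = 12.

12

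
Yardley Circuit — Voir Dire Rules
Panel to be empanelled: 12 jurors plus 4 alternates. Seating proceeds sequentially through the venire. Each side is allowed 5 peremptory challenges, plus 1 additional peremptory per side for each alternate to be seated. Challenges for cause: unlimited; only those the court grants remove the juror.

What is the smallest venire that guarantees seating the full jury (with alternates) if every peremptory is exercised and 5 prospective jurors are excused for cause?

39

Seats to fill: 12 + 4 alternates = 16.
Peremptories: 5 + 1×4 = 9 per side × 2 sides = 18.
For-cause removals: 5.
Minimum venire: 16 + 18 + 5 = 39.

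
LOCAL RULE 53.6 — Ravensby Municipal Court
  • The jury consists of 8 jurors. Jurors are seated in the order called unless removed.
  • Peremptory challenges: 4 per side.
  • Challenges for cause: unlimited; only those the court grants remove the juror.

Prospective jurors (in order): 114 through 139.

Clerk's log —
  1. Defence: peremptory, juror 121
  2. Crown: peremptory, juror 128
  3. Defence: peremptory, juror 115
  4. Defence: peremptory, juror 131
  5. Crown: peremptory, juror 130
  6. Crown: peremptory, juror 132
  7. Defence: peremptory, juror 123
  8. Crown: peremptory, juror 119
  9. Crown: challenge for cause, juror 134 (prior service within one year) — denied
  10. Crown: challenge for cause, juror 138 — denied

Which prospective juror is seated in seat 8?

Removed: #115, #119, #121, #123, #128, #130, #131, #132. (#134, #138 stay — for-cause denied.)
Seating in order: seats 1–8 → #114, #116, #117, #118, #120, #122, #124, #125.
So seat 8 is #125.

125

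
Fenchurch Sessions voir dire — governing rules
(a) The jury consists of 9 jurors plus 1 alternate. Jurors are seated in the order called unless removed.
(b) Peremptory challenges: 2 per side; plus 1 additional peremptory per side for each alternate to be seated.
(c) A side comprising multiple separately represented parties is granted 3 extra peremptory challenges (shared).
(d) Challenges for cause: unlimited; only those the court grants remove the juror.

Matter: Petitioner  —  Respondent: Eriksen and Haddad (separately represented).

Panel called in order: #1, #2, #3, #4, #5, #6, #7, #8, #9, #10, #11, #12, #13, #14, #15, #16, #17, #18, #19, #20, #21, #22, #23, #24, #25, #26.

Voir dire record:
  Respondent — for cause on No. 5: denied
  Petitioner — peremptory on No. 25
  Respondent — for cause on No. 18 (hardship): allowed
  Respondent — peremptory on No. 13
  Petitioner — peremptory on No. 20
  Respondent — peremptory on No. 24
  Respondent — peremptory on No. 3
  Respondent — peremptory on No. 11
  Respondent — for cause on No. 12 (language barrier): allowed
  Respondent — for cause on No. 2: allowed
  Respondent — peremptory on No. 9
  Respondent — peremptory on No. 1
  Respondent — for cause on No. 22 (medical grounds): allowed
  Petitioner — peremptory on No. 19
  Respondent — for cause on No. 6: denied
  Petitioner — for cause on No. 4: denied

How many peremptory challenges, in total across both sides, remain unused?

0

Petitioner allotment: 2 base + 1 × 1 alternate = 3. Respondent allotment: 2 base + 1 × 1 alternate + 3 multi-party = 6.
Petitioner peremptories used: #25, #20, #19 — 3 (the for-cause on #4 doesn't count).
Respondent peremptories used: #13, #24, #3, #11, #9, #1 — 6 (for-cause on #5, #18, #12, #2, #22, #6 don't count).
Remaining: (3 − 3) + (6 − 6) = 0.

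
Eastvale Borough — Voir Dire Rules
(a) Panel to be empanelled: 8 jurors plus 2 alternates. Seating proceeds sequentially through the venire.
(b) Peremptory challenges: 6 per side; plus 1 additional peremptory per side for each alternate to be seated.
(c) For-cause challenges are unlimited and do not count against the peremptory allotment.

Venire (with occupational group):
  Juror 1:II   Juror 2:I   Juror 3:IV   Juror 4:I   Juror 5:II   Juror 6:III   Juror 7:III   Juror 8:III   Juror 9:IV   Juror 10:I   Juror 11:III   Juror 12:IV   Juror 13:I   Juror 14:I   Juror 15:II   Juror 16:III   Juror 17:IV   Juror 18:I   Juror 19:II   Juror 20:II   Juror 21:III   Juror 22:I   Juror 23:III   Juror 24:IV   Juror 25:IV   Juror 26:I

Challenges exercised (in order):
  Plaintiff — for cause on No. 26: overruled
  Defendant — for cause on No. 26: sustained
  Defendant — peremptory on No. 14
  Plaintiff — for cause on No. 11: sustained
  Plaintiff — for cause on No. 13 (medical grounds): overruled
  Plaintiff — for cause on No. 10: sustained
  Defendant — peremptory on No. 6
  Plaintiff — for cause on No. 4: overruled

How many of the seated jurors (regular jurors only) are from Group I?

Removed: #6, #10, #11, #14, #26.
Seated jurors 1–8: #1, #2, #3, #4, #5, #7, #8, #9 (alternates #12, #13 not counted).
Of those, in Group I: #2, #4 → 2.

2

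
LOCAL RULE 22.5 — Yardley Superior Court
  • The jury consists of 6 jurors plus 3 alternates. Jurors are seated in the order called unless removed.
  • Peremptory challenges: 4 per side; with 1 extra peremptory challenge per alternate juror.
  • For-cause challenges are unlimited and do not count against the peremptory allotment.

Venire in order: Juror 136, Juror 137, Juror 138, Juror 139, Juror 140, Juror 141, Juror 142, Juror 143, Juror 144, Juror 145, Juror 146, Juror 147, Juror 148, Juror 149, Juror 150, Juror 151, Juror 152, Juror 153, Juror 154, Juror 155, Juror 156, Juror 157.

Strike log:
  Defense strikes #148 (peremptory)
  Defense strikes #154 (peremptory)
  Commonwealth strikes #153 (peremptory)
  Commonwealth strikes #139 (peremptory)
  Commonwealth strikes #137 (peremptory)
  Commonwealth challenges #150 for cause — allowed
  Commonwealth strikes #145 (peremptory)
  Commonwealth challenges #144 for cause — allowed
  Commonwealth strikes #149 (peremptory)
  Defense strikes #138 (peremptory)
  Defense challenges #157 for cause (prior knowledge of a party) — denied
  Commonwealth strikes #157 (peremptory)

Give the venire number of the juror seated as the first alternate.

147

Removed: #137, #138, #139, #144, #145, #148, #149, #150, #153, #154, #157.
Seating in order: seats 1–6 → #136, #140, #141, #142, #143, #146; alternates → #147, #151, #152.
So alternate 1 is #147.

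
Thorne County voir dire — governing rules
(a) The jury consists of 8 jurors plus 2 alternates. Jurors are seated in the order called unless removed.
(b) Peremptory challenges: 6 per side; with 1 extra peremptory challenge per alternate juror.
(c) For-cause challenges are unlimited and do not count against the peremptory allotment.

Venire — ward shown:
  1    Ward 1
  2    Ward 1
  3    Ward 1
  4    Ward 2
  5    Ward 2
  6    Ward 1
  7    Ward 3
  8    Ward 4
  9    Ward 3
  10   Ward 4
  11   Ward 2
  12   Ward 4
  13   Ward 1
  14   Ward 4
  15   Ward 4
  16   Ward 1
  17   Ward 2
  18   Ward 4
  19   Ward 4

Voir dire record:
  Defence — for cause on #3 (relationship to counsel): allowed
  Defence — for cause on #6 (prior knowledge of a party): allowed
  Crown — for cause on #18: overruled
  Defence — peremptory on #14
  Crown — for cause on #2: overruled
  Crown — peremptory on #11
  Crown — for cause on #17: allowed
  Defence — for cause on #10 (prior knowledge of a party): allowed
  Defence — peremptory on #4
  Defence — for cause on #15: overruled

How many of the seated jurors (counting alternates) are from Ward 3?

Removed: #3, #4, #6, #10, #11, #14, #17.
Seated (10 incl. alternates): #1, #2, #5, #7, #8, #9, #12, #13, #15, #16.
Of those, in Ward 3: #7, #9 → 2.

2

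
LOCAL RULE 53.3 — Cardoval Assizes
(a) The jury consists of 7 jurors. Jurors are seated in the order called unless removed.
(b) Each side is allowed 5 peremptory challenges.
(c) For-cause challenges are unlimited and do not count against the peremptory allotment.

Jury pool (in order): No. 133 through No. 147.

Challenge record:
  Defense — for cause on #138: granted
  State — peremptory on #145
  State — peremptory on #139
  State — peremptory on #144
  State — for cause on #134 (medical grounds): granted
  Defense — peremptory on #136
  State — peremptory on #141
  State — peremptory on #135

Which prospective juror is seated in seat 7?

Removed: #134, #135, #136, #138, #139, #141, #144, #145.
Seating in order: seats 1–7 → #133, #137, #140, #142, #143, #146, #147.
So seat 7 is #147.

147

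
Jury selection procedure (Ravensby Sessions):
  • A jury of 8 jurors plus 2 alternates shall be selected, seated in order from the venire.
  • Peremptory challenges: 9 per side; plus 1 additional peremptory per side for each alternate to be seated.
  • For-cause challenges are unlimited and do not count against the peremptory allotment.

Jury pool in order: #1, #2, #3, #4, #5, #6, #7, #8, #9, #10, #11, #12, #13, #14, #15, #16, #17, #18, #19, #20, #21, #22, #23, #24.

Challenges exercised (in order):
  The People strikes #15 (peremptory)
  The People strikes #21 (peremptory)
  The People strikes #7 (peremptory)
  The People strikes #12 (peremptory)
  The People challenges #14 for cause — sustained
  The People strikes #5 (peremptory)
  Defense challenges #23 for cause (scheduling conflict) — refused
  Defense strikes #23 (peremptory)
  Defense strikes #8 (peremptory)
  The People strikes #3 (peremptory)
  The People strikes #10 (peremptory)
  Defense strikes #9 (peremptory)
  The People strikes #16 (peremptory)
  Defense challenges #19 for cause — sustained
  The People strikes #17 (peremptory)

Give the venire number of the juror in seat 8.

20

Removed: #3, #5, #7, #8, #9, #10, #12, #14, #15, #16, #17, #19, #21, #23.
Seating in order: seats 1–8 → #1, #2, #4, #6, #11, #13, #18, #20; alternates → #22, #24.
So seat 8 is #20.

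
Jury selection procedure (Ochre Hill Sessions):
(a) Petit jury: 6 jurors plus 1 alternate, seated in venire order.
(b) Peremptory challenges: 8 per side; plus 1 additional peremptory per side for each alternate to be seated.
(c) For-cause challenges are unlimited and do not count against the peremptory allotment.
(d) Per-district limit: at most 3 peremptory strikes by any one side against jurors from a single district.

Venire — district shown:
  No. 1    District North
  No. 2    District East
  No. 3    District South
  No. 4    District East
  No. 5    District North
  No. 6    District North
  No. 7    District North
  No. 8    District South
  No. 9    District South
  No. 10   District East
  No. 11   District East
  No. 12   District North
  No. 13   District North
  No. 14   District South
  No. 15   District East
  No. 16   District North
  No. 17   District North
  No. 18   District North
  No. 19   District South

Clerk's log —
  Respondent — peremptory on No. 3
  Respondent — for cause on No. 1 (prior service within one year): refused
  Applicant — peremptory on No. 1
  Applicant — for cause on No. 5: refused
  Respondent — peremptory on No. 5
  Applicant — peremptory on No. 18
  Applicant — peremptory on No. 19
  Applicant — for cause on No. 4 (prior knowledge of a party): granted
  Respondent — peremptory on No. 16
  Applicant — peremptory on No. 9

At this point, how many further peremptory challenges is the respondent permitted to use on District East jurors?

3

Respondent peremptories so far: #3, #5, #16 — 3 of 9 used, 6 left overall.
Against District East: none yet — per-district cap 3 leaves 3.
Binding limit: min(6, 3) = 3.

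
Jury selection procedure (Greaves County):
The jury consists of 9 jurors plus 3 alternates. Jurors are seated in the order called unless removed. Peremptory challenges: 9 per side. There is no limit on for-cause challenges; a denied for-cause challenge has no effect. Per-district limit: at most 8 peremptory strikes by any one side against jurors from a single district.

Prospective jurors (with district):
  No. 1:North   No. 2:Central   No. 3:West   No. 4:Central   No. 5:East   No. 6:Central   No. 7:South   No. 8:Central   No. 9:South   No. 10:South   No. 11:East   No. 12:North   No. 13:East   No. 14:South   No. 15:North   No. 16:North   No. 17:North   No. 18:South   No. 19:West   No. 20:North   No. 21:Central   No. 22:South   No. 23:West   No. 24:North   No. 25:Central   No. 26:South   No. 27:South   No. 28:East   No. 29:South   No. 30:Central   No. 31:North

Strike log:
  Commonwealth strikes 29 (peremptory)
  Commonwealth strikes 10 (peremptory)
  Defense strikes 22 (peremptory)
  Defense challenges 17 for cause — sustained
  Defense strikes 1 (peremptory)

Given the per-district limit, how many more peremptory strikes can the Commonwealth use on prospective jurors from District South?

Commonwealth peremptories so far: #29, #10 — 2 of 9 used, 7 left overall.
Against District South: #29, #10 — 2 used; per-district cap 8 leaves 6.
Binding limit: min(7, 6) = 6.

6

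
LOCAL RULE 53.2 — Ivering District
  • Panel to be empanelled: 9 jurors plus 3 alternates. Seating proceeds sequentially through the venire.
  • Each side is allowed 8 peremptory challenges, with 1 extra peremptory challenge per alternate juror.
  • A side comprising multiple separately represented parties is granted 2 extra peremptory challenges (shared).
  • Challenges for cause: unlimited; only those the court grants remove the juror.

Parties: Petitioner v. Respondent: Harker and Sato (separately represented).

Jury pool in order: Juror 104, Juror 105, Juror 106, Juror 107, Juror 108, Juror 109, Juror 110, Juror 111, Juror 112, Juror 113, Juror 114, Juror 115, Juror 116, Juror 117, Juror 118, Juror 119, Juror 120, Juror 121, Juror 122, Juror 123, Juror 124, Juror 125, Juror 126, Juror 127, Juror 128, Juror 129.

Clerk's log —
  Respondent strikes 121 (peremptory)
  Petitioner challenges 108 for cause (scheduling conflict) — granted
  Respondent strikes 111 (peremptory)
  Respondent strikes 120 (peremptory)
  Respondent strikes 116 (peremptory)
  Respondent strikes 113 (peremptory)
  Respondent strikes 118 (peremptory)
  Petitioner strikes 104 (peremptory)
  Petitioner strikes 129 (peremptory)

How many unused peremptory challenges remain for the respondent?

Respondent allotment: 8 base + 1 × 3 alternates + 2 multi-party = 13.
Respondent peremptories used: #121, #111, #120, #116, #113, #118 — 6.
Remaining: 13 − 6 = 7.

7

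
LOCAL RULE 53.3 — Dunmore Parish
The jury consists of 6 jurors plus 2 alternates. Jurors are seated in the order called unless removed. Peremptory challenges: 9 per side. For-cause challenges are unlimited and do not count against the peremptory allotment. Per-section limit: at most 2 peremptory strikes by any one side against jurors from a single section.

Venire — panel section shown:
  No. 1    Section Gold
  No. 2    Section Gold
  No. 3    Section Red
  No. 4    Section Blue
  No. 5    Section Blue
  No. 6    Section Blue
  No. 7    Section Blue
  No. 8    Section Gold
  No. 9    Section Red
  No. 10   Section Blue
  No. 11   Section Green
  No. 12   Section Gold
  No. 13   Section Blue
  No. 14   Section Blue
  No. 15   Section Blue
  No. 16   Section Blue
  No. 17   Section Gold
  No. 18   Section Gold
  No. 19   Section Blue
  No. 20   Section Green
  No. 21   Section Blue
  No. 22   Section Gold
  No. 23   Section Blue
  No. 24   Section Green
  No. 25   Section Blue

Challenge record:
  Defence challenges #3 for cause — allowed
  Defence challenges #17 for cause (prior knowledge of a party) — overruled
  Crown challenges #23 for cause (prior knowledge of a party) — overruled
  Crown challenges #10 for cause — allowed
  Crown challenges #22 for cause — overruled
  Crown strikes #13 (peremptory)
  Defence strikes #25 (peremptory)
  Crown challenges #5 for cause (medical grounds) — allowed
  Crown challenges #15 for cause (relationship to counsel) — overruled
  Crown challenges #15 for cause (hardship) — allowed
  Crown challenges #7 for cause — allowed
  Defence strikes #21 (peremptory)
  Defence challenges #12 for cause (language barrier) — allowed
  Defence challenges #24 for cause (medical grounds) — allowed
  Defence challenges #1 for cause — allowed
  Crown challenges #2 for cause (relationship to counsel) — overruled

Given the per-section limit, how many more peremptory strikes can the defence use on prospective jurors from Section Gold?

2

Defence peremptories so far: #25, #21 — 2 of 9 used, 7 left overall.
Against Section Gold: none yet — per-section cap 2 leaves 2.
Binding limit: min(7, 2) = 2.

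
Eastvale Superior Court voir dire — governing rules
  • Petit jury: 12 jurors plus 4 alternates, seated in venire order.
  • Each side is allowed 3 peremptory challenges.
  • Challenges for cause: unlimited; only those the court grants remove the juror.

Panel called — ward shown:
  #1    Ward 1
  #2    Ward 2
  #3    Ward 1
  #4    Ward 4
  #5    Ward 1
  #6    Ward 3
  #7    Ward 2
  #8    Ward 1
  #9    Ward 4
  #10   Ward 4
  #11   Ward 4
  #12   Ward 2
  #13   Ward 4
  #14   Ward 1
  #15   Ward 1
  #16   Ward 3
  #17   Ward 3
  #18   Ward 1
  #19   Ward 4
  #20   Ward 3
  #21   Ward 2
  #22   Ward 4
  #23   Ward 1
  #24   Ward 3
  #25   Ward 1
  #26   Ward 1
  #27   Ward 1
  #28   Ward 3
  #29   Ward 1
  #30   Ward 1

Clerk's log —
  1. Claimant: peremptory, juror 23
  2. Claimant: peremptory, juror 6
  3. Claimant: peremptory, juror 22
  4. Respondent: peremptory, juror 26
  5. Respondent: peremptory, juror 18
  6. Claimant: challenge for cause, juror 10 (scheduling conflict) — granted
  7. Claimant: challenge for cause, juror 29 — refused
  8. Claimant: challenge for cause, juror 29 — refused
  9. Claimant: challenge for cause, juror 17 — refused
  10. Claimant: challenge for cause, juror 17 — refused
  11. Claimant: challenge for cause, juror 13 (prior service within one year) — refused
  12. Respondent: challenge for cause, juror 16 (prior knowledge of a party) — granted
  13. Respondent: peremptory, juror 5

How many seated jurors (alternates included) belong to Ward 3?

Removed: #5, #6, #10, #16, #18, #22, #23, #26.
Seated (16 incl. alternates): #1, #2, #3, #4, #7, #8, #9, #11, #12, #13, #14, #15, #17, #19, #20, #21.
Of those, in Ward 3: #17, #20 → 2.

2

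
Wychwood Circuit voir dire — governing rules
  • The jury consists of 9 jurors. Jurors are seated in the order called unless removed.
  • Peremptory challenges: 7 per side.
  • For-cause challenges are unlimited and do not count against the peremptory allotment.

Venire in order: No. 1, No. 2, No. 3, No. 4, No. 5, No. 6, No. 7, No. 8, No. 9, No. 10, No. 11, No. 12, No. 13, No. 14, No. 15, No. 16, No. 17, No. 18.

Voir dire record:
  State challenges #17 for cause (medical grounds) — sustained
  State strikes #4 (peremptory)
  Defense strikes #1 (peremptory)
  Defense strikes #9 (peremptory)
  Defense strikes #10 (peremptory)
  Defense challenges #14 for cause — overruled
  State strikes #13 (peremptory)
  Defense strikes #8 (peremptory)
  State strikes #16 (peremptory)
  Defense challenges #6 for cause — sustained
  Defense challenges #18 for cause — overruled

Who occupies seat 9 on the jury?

18

Removed: #1, #4, #6, #8, #9, #10, #13, #16, #17. (#14, #18 stay — for-cause denied.)
Seating in order: seats 1–9 → #2, #3, #5, #7, #11, #12, #14, #15, #18.
So seat 9 is #18.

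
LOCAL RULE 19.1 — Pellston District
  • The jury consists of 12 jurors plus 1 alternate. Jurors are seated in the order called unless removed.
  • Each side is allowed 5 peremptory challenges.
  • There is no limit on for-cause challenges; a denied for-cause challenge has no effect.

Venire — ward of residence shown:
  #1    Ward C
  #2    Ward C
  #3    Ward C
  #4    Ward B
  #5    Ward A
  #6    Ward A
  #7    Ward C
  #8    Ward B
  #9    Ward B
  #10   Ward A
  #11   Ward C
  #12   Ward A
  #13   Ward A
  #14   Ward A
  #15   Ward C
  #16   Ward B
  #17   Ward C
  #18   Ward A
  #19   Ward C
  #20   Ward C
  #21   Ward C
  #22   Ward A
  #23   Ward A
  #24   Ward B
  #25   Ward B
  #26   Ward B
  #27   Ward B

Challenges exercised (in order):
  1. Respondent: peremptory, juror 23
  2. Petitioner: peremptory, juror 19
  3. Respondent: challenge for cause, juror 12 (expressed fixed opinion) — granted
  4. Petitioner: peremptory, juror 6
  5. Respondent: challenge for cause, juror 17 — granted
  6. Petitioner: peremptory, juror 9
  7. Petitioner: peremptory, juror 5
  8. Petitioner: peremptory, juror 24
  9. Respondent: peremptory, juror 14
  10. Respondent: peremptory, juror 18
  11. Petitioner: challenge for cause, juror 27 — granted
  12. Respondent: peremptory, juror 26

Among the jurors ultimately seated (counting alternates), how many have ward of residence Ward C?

Removed: #5, #6, #9, #12, #14, #17, #18, #19, #23, #24, #26, #27.
Seated (13 incl. alternates): #1, #2, #3, #4, #7, #8, #10, #11, #13, #15, #16, #20, #21.
Of those, in Ward C: #1, #2, #3, #7, #11, #15, #20, #21 → 8.

8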